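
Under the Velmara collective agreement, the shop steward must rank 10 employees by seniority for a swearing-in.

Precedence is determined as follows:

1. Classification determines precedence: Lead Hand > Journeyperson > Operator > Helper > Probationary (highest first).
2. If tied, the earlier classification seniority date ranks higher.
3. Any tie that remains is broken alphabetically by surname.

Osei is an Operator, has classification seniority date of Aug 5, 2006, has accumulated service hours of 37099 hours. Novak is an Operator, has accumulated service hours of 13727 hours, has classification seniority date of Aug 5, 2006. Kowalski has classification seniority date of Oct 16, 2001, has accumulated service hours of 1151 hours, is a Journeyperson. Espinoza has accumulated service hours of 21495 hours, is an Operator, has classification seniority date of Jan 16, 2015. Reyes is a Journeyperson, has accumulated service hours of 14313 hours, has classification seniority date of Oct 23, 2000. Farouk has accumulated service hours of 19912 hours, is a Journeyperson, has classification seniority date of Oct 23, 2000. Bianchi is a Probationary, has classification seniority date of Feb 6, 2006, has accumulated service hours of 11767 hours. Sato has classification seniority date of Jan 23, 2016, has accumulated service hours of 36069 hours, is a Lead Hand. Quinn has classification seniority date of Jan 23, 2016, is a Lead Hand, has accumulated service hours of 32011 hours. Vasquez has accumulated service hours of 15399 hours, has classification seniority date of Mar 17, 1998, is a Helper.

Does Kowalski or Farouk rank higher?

Farouk

By classification: Quinn and Sato (Lead Hand); then Farouk, Reyes and Kowalski (Journeyperson); then Novak, Osei and Espinoza (Operator); then Vasquez (Helper); then Bianchi (Probationary).
Quinn and Sato both have classification seniority date Jan 23, 2016, so the next rule applies.
Among Quinn and Sato, alphabetically by surname: Quinn before Sato.
Among Farouk, Reyes and Kowalski, by classification seniority date (earlier first): Farouk and Reyes (Oct 23, 2000) before Kowalski (Oct 16, 2001).
Among Farouk and Reyes, alphabetically by surname: Farouk before Reyes.
Among Novak, Osei and Espinoza, by classification seniority date (earlier first): Novak and Osei (Aug 5, 2006) before Espinoza (Jan 16, 2015).
Among Novak and Osei, alphabetically by surname: Novak before Osei.
So Farouk takes precedence.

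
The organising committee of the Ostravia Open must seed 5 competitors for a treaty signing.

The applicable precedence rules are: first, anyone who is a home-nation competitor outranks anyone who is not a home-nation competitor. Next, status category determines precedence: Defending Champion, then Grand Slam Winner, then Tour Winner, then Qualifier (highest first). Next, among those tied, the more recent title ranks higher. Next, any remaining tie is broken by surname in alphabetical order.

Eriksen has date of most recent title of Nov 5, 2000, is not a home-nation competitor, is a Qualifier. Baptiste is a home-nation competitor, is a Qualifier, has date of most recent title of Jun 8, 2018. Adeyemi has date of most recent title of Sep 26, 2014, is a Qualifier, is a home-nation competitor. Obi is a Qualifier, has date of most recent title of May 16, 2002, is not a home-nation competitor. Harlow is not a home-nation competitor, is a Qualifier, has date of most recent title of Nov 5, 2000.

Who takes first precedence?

Baptiste

By the first rule: Baptiste and Adeyemi (both a home-nation competitor); then Obi, Eriksen and Harlow (each not a home-nation competitor).
Baptiste and Adeyemi are each Qualifier, so the next rule applies.
Among Baptiste and Adeyemi, by date of most recent title (later first): Baptiste (Jun 8, 2018) before Adeyemi (Sep 26, 2014).
Obi, Eriksen and Harlow are each Qualifier, so the next rule applies.
Among Obi, Eriksen and Harlow, by date of most recent title (later first): Obi (May 16, 2002) before Eriksen and Harlow (Nov 5, 2000).
Among Eriksen and Harlow, alphabetically by surname: Eriksen before Harlow.
Order: Baptiste, Adeyemi, Obi, Eriksen, Harlow.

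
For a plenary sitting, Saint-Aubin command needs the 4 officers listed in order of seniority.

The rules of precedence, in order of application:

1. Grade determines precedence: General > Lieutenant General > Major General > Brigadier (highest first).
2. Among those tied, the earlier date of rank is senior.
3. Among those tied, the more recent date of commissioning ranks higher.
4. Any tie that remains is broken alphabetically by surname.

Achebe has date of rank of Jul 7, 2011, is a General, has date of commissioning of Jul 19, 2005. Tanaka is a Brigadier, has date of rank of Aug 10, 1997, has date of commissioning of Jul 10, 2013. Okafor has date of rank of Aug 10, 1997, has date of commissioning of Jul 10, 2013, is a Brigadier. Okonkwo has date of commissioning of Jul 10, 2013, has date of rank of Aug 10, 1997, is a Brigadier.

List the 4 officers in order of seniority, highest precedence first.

By grade: Achebe (General); then Okafor, Okonkwo and Tanaka (Brigadier).
Okafor, Okonkwo and Tanaka all have date of rank Aug 10, 1997, so the next rule applies.
Okafor, Okonkwo and Tanaka all have date of commissioning Jul 10, 2013, so the next rule applies.
Among Okafor, Okonkwo and Tanaka, alphabetically by surname: Okafor before Okonkwo before Tanaka.
Full order: Achebe, Okafor, Okonkwo, Tanaka.

Achebe, Okafor, Okonkwo, Tanaka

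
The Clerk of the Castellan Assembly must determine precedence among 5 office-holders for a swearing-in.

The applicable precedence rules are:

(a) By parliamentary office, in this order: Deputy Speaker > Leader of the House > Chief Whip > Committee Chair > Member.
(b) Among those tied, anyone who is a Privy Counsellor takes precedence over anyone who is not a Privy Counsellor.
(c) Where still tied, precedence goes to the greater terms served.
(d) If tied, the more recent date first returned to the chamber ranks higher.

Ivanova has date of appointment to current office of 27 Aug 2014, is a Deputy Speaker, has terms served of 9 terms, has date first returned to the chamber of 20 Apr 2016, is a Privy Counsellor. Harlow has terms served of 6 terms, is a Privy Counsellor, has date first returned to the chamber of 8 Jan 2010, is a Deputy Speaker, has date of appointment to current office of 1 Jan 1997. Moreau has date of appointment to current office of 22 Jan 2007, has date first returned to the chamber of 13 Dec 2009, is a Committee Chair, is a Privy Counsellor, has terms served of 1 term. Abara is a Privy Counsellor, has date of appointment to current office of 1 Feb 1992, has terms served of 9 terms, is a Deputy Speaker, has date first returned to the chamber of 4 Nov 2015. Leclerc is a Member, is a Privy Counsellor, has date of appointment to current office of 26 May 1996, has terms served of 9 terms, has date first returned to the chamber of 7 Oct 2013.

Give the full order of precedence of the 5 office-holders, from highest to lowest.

Ivanova, Abara, Harlow, Moreau, Leclerc

By parliamentary office: Ivanova, Abara and Harlow (Deputy Speaker); then Moreau (Committee Chair); then Leclerc (Member).
Ivanova, Abara and Harlow are each a Privy Counsellor, so the next rule applies.
Among Ivanova, Abara and Harlow, by terms served (higher first): Ivanova and Abara (9 terms) before Harlow (6 terms).
Among Ivanova and Abara, by date first returned to the chamber (later first): Ivanova (20 Apr 2016) before Abara (4 Nov 2015).
Full order: Ivanova, Abara, Harlow, Moreau, Leclerc.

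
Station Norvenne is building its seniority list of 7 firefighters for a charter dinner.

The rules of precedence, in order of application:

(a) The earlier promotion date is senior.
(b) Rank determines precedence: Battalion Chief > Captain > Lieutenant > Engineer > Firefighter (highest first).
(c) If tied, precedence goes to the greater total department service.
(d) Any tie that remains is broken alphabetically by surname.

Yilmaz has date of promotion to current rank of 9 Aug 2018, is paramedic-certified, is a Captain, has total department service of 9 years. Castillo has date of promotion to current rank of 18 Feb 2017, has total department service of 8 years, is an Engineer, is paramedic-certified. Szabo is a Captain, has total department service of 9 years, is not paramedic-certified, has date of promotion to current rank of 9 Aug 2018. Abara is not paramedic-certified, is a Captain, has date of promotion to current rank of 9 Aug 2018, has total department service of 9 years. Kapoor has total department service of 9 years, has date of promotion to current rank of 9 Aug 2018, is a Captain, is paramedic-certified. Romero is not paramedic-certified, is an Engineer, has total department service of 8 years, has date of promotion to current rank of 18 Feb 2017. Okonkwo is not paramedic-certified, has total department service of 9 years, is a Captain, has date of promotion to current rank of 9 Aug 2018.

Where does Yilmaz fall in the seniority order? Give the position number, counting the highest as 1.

7

By date of promotion to current rank (earlier first): Castillo and Romero (both 18 Feb 2017); then Abara, Kapoor, Okonkwo, Szabo and Yilmaz (each 9 Aug 2018).
Castillo and Romero are each Engineer, so the next rule applies.
Castillo and Romero both have total department service 8 years, so the next rule applies.
Among Castillo and Romero, alphabetically by surname: Castillo before Romero.
Abara, Kapoor, Okonkwo, Szabo and Yilmaz are each Captain, so the next rule applies.
Abara, Kapoor, Okonkwo, Szabo and Yilmaz all have total department service 9 years, so the next rule applies.
Among Abara, Kapoor, Okonkwo, Szabo and Yilmaz, alphabetically by surname: Abara before Kapoor before Okonkwo before Szabo before Yilmaz.
Order: Castillo, Romero, Abara, Kapoor, Okonkwo, Szabo, Yilmaz. So position 7.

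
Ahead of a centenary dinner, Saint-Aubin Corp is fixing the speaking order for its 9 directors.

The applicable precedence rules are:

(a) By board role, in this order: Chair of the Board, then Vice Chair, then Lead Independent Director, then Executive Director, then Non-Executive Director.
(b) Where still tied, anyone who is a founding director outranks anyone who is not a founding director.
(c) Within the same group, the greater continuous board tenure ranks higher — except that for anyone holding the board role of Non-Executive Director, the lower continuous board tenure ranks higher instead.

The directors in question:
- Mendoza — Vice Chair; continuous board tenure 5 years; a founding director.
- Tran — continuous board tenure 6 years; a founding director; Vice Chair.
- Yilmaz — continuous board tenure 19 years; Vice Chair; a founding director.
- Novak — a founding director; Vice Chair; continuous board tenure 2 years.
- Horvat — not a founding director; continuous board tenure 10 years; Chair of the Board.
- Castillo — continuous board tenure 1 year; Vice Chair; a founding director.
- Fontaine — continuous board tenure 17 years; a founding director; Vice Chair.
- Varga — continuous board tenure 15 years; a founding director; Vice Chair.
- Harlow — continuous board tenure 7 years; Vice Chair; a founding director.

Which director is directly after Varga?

Harlow

By board role: Horvat (Chair of the Board); then Yilmaz, Fontaine, Varga, Harlow, Tran, Mendoza, Novak and Castillo (Vice Chair).
Yilmaz, Fontaine, Varga, Harlow, Tran, Mendoza, Novak and Castillo are each a founding director, so the next rule applies.
Among Yilmaz, Fontaine, Varga, Harlow, Tran, Mendoza, Novak and Castillo, by continuous board tenure (higher first): Yilmaz (19 years) before Fontaine (17 years) before Varga (15 years) before Harlow (7 years) before Tran (6 years) before Mendoza (5 years) before Novak (2 years) before Castillo (1 year).
Order: Horvat, Yilmaz, Fontaine, Varga, Harlow, Tran, Mendoza, Novak, Castillo.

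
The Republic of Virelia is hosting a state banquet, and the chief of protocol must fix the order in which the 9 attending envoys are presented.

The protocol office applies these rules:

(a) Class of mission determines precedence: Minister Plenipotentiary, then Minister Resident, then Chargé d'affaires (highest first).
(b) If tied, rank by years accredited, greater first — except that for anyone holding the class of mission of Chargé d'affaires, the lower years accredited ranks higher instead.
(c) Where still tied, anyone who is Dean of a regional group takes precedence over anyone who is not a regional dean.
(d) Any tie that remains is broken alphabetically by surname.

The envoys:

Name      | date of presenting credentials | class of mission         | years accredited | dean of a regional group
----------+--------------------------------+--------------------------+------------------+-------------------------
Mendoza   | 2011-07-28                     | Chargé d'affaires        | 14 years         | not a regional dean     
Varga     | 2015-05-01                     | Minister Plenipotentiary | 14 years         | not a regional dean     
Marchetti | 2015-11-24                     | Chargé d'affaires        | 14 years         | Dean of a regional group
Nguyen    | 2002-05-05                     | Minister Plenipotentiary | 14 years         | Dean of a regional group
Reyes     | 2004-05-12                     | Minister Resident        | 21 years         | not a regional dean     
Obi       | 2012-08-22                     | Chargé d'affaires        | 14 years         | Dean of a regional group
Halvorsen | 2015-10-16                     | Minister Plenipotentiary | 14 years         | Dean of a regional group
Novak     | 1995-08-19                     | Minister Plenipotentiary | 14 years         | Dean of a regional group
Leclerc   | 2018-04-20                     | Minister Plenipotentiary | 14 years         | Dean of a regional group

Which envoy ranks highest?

By class of mission: Halvorsen, Leclerc, Nguyen, Novak and Varga (Minister Plenipotentiary); then Reyes (Minister Resident); then Marchetti, Obi and Mendoza (Chargé d'affaires).
Halvorsen, Leclerc, Nguyen, Novak and Varga all have years accredited 14 years, so the next rule applies.
Among Halvorsen, Leclerc, Nguyen, Novak and Varga, Dean of a regional group before not a regional dean: Halvorsen, Leclerc, Nguyen and Novak (Dean of a regional group) before Varga (not a regional dean).
Among Halvorsen, Leclerc, Nguyen and Novak, alphabetically by surname: Halvorsen before Leclerc before Nguyen before Novak.
Marchetti, Obi and Mendoza all have years accredited 14 years, so the next rule applies.
Among Marchetti, Obi and Mendoza, Dean of a regional group before not a regional dean: Marchetti and Obi (Dean of a regional group) before Mendoza (not a regional dean).
Among Marchetti and Obi, alphabetically by surname: Marchetti before Obi.
Order: Halvorsen, Leclerc, Nguyen, Novak, Varga, Reyes, Marchetti, Obi, Mendoza.

Halvorsen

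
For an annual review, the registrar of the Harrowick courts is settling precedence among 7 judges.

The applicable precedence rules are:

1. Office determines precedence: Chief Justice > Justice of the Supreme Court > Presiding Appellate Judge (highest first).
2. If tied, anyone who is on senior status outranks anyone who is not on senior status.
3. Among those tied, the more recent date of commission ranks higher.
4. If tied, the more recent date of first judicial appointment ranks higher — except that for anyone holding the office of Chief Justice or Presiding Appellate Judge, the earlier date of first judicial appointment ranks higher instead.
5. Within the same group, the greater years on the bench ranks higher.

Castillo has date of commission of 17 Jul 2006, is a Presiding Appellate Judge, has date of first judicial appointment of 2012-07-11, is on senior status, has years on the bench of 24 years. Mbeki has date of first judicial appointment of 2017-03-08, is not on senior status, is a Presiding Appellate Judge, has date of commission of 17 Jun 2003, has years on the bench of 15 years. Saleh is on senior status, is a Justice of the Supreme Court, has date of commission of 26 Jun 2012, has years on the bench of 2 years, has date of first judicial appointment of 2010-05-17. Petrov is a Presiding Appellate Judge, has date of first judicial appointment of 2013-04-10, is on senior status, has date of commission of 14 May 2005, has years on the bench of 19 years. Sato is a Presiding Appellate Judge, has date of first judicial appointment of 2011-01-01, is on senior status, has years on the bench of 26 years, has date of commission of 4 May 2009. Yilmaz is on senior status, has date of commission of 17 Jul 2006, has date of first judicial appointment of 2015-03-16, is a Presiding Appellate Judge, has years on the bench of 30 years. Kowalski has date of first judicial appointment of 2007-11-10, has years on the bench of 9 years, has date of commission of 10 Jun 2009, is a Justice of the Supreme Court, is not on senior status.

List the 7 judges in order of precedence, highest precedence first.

By office: Saleh and Kowalski (Justice of the Supreme Court); then Sato, Castillo, Yilmaz, Petrov and Mbeki (Presiding Appellate Judge).
Among Saleh and Kowalski, on senior status before not on senior status: Saleh (on senior status) before Kowalski (not on senior status).
Among Sato, Castillo, Yilmaz, Petrov and Mbeki, on senior status before not on senior status: Sato, Castillo, Yilmaz and Petrov (on senior status) before Mbeki (not on senior status).
Among Sato, Castillo, Yilmaz and Petrov, by date of commission (later first): Sato (4 May 2009) before Castillo and Yilmaz (17 Jul 2006) before Petrov (14 May 2005).
Among Castillo and Yilmaz, by date of first judicial appointment (earlier first) (reversed rule for this group): Castillo (2012-07-11) before Yilmaz (2015-03-16).
Full order: Saleh, Kowalski, Sato, Castillo, Yilmaz, Petrov, Mbeki.

Saleh, Kowalski, Sato, Castillo, Yilmaz, Petrov, Mbeki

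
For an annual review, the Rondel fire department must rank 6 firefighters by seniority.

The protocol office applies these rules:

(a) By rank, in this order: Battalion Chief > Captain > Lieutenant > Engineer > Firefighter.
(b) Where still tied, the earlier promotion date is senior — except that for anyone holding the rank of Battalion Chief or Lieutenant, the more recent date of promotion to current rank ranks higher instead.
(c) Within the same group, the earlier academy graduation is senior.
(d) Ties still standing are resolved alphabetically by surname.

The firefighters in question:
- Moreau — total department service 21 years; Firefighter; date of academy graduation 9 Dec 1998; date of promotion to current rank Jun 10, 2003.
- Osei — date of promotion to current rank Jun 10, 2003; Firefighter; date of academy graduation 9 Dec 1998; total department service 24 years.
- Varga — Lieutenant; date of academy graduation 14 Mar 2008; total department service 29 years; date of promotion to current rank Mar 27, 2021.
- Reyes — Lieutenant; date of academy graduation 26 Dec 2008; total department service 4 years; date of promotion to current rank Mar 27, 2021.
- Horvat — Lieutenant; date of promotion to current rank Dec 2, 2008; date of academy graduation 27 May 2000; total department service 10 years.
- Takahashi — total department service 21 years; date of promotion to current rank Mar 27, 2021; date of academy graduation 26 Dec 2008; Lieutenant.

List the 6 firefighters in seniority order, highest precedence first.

By rank: Varga, Reyes, Takahashi and Horvat (Lieutenant); then Moreau and Osei (Firefighter).
Among Varga, Reyes, Takahashi and Horvat, by date of promotion to current rank (later first) (reversed rule for this group): Varga, Reyes and Takahashi (Mar 27, 2021) before Horvat (Dec 2, 2008).
Among Varga, Reyes and Takahashi, by date of academy graduation (earlier first): Varga (14 Mar 2008) before Reyes and Takahashi (26 Dec 2008).
Among Reyes and Takahashi, alphabetically by surname: Reyes before Takahashi.
Moreau and Osei both have date of promotion to current rank Jun 10, 2003, so the next rule applies.
Moreau and Osei both have date of academy graduation 9 Dec 1998, so the next rule applies.
Among Moreau and Osei, alphabetically by surname: Moreau before Osei.
Full order: Varga, Reyes, Takahashi, Horvat, Moreau, Osei.

Varga, Reyes, Takahashi, Horvat, Moreau, Osei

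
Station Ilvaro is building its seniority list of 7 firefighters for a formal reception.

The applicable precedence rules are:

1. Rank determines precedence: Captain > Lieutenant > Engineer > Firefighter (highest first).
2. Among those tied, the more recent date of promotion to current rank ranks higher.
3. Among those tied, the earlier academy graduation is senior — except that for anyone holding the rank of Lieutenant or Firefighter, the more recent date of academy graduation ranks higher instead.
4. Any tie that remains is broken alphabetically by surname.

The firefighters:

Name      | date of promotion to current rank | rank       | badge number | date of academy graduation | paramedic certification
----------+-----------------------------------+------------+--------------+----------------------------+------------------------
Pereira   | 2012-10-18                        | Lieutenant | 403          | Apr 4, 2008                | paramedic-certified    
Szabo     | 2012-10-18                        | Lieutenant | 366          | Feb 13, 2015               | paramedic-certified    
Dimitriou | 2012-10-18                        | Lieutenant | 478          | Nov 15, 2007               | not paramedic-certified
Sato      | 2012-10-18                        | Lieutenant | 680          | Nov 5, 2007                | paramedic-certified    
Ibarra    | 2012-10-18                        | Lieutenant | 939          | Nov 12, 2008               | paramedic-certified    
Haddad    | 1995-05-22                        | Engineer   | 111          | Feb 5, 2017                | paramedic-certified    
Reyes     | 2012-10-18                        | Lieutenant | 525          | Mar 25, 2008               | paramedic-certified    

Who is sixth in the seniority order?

Sato

By rank: Szabo, Ibarra, Pereira, Reyes, Dimitriou and Sato (Lieutenant); then Haddad (Engineer).
Szabo, Ibarra, Pereira, Reyes, Dimitriou and Sato all have date of promotion to current rank 2012-10-18, so the next rule applies.
Among Szabo, Ibarra, Pereira, Reyes, Dimitriou and Sato, by date of academy graduation (later first) (reversed rule for this group): Szabo (Feb 13, 2015) before Ibarra (Nov 12, 2008) before Pereira (Apr 4, 2008) before Reyes (Mar 25, 2008) before Dimitriou (Nov 15, 2007) before Sato (Nov 5, 2007).
Order: Szabo, Ibarra, Pereira, Reyes, Dimitriou, Sato, Haddad.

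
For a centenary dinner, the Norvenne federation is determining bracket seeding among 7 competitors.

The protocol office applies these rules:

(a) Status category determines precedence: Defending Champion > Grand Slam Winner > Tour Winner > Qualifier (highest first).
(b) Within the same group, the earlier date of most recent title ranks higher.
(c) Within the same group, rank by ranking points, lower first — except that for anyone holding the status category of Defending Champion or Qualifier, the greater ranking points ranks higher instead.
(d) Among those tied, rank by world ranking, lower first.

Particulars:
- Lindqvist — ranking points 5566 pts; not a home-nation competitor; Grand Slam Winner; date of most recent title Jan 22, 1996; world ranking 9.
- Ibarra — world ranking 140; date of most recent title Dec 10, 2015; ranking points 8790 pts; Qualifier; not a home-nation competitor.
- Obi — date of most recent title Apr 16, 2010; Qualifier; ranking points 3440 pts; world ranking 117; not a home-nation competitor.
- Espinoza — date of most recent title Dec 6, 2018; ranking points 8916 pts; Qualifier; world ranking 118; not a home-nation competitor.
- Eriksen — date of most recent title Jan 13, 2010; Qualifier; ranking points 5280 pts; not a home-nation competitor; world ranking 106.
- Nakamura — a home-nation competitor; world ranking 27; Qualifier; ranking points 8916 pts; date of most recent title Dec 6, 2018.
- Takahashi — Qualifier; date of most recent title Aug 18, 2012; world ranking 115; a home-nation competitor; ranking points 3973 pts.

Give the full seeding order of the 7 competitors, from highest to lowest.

Lindqvist, Eriksen, Obi, Takahashi, Ibarra, Nakamura, Espinoza

By status category: Lindqvist (Grand Slam Winner); then Eriksen, Obi, Takahashi, Ibarra, Nakamura and Espinoza (Qualifier).
Among Eriksen, Obi, Takahashi, Ibarra, Nakamura and Espinoza, by date of most recent title (earlier first): Eriksen (Jan 13, 2010) before Obi (Apr 16, 2010) before Takahashi (Aug 18, 2012) before Ibarra (Dec 10, 2015) before Nakamura and Espinoza (Dec 6, 2018).
Nakamura and Espinoza both have ranking points 8916 pts, so the next rule applies.
Among Nakamura and Espinoza, by world ranking (lower first): Nakamura (27) before Espinoza (118).
Full order: Lindqvist, Eriksen, Obi, Takahashi, Ibarra, Nakamura, Espinoza.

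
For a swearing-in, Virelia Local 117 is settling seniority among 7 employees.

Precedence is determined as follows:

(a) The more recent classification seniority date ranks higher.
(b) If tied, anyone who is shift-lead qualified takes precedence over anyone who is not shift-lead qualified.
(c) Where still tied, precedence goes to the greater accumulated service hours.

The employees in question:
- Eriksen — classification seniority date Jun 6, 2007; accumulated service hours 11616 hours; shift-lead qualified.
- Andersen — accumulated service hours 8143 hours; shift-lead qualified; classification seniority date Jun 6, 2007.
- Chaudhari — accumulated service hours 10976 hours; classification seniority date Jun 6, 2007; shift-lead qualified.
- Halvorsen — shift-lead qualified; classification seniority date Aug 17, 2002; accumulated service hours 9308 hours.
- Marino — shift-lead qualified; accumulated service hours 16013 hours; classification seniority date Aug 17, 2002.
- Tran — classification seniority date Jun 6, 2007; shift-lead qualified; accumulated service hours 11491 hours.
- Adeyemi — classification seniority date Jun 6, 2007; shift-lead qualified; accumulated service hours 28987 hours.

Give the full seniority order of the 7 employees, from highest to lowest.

By classification seniority date (later first): Adeyemi, Eriksen, Tran, Chaudhari and Andersen (each Jun 6, 2007); then Marino and Halvorsen (both Aug 17, 2002).
Adeyemi, Eriksen, Tran, Chaudhari and Andersen are each shift-lead qualified, so the next rule applies.
Among Adeyemi, Eriksen, Tran, Chaudhari and Andersen, by accumulated service hours (higher first): Adeyemi (28987 hours) before Eriksen (11616 hours) before Tran (11491 hours) before Chaudhari (10976 hours) before Andersen (8143 hours).
Marino and Halvorsen are each shift-lead qualified, so the next rule applies.
Among Marino and Halvorsen, by accumulated service hours (higher first): Marino (16013 hours) before Halvorsen (9308 hours).
Full order: Adeyemi, Eriksen, Tran, Chaudhari, Andersen, Marino, Halvorsen.

Adeyemi, Eriksen, Tran, Chaudhari, Andersen, Marino, Halvorsen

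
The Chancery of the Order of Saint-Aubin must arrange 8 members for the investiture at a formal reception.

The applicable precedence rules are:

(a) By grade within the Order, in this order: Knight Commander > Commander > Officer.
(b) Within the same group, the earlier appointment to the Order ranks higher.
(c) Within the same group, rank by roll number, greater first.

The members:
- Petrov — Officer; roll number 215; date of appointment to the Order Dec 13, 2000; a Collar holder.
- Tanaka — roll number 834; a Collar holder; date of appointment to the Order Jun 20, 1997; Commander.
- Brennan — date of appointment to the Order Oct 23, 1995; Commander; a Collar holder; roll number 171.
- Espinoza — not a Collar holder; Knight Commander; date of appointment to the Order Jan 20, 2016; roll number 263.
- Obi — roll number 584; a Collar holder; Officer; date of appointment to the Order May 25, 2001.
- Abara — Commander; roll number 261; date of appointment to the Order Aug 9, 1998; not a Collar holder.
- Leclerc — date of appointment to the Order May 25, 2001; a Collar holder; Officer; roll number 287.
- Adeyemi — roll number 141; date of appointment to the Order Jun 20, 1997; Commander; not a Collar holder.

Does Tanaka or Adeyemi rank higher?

By grade within the Order: Espinoza (Knight Commander); then Brennan, Tanaka, Adeyemi and Abara (Commander); then Petrov, Obi and Leclerc (Officer).
Among Brennan, Tanaka, Adeyemi and Abara, by date of appointment to the Order (earlier first): Brennan (Oct 23, 1995) before Tanaka and Adeyemi (Jun 20, 1997) before Abara (Aug 9, 1998).
Among Tanaka and Adeyemi, by roll number (higher first): Tanaka (834) before Adeyemi (141).
Among Petrov, Obi and Leclerc, by date of appointment to the Order (earlier first): Petrov (Dec 13, 2000) before Obi and Leclerc (May 25, 2001).
Among Obi and Leclerc, by roll number (higher first): Obi (584) before Leclerc (287).
So Tanaka takes precedence.

Tanaka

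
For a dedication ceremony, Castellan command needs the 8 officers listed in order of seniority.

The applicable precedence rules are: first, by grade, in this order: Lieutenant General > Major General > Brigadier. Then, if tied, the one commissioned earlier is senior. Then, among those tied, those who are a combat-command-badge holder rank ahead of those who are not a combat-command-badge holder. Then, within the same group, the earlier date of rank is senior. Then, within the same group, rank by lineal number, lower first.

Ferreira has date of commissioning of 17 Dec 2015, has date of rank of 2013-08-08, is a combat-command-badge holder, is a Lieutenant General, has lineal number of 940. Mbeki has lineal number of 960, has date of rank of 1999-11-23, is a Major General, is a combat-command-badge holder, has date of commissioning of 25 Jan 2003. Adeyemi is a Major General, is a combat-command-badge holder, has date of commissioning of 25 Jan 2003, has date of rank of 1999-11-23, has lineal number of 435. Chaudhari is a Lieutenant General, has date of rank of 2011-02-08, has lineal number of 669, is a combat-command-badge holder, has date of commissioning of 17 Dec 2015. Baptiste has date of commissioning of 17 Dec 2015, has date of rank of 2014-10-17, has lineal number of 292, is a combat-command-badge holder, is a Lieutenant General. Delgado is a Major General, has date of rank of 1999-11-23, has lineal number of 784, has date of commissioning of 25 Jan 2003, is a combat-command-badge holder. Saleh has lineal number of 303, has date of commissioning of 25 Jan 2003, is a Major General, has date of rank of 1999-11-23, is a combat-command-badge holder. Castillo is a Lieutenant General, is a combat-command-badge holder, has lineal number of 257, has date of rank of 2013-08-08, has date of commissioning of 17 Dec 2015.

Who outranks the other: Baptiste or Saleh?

By grade: Chaudhari, Castillo, Ferreira and Baptiste (Lieutenant General); then Saleh, Adeyemi, Delgado and Mbeki (Major General).
Chaudhari, Castillo, Ferreira and Baptiste all have date of commissioning 17 Dec 2015, so the next rule applies.
Chaudhari, Castillo, Ferreira and Baptiste are each a combat-command-badge holder, so the next rule applies.
Among Chaudhari, Castillo, Ferreira and Baptiste, by date of rank (earlier first): Chaudhari (2011-02-08) before Castillo and Ferreira (2013-08-08) before Baptiste (2014-10-17).
Among Castillo and Ferreira, by lineal number (lower first): Castillo (257) before Ferreira (940).
Saleh, Adeyemi, Delgado and Mbeki all have date of commissioning 25 Jan 2003, so the next rule applies.
Saleh, Adeyemi, Delgado and Mbeki are each a combat-command-badge holder, so the next rule applies.
Saleh, Adeyemi, Delgado and Mbeki all have date of rank 1999-11-23, so the next rule applies.
Among Saleh, Adeyemi, Delgado and Mbeki, by lineal number (lower first): Saleh (303) before Adeyemi (435) before Delgado (784) before Mbeki (960).
So Baptiste takes precedence.

Baptiste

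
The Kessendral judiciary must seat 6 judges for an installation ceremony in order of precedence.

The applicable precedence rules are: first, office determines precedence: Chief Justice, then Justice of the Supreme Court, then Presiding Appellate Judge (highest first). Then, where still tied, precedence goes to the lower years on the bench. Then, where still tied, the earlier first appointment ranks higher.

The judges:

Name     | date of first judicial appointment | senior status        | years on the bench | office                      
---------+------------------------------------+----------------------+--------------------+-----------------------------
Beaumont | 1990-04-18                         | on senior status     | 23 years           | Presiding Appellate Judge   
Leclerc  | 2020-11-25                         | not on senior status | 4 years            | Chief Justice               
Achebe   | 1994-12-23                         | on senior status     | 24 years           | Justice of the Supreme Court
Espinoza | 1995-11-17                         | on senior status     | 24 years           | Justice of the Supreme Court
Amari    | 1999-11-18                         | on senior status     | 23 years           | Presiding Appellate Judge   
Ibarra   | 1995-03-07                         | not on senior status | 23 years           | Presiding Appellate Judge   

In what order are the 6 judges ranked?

Leclerc, Achebe, Espinoza, Beaumont, Ibarra, Amari

By office: Leclerc (Chief Justice); then Achebe and Espinoza (Justice of the Supreme Court); then Beaumont, Ibarra and Amari (Presiding Appellate Judge).
Achebe and Espinoza both have years on the bench 24 years, so the next rule applies.
Among Achebe and Espinoza, by date of first judicial appointment (earlier first): Achebe (1994-12-23) before Espinoza (1995-11-17).
Beaumont, Ibarra and Amari all have years on the bench 23 years, so the next rule applies.
Among Beaumont, Ibarra and Amari, by date of first judicial appointment (earlier first): Beaumont (1990-04-18) before Ibarra (1995-03-07) before Amari (1999-11-18).
Full order: Leclerc, Achebe, Espinoza, Beaumont, Ibarra, Amari.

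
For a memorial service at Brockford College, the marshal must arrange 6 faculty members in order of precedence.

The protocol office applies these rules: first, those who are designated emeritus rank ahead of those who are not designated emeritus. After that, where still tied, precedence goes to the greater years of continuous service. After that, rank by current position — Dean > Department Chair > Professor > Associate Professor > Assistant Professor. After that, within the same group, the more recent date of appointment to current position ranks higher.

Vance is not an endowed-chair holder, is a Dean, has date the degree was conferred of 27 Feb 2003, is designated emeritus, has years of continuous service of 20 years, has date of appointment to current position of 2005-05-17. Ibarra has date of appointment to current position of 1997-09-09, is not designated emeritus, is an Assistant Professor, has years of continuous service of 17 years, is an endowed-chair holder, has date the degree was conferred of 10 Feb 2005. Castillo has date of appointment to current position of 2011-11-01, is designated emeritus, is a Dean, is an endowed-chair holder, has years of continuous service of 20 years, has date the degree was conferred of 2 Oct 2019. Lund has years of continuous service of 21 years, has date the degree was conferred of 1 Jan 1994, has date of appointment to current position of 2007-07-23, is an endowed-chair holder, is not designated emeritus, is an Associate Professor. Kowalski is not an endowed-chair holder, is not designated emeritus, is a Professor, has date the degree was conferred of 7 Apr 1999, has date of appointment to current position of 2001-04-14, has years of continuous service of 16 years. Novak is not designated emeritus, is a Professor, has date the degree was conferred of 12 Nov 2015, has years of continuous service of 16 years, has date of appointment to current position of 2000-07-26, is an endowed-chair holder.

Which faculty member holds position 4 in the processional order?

Ibarra

By the first rule: Castillo and Vance (both designated emeritus); then Lund, Ibarra, Kowalski and Novak (each not designated emeritus).
Castillo and Vance both have years of continuous service 20 years, so the next rule applies.
Castillo and Vance are each Dean, so the next rule applies.
Among Castillo and Vance, by date of appointment to current position (later first): Castillo (2011-11-01) before Vance (2005-05-17).
Among Lund, Ibarra, Kowalski and Novak, by years of continuous service (higher first): Lund (21 years) before Ibarra (17 years) before Kowalski and Novak (16 years).
Kowalski and Novak are each Professor, so the next rule applies.
Among Kowalski and Novak, by date of appointment to current position (later first): Kowalski (2001-04-14) before Novak (2000-07-26).
Order: Castillo, Vance, Lund, Ibarra, Kowalski, Novak.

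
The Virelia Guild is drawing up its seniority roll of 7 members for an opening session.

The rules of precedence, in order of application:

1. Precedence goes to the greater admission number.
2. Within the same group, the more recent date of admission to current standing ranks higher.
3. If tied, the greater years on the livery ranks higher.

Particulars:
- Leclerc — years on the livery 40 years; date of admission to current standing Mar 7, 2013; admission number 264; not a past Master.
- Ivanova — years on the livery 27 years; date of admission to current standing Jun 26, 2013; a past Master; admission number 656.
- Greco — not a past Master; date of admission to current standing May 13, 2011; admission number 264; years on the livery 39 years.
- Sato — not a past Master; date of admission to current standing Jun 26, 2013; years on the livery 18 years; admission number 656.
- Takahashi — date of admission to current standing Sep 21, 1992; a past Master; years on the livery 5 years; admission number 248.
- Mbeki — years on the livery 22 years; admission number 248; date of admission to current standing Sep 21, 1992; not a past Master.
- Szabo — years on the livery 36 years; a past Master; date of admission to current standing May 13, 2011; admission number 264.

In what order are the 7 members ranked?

Ivanova, Sato, Leclerc, Greco, Szabo, Mbeki, Takahashi

By admission number (higher first): Ivanova and Sato (both 656); then Leclerc, Greco and Szabo (each 264); then Mbeki and Takahashi (both 248).
Ivanova and Sato both have date of admission to current standing Jun 26, 2013, so the next rule applies.
Among Ivanova and Sato, by years on the livery (higher first): Ivanova (27 years) before Sato (18 years).
Among Leclerc, Greco and Szabo, by date of admission to current standing (later first): Leclerc (Mar 7, 2013) before Greco and Szabo (May 13, 2011).
Among Greco and Szabo, by years on the livery (higher first): Greco (39 years) before Szabo (36 years).
Mbeki and Takahashi both have date of admission to current standing Sep 21, 1992, so the next rule applies.
Among Mbeki and Takahashi, by years on the livery (higher first): Mbeki (22 years) before Takahashi (5 years).
Full order: Ivanova, Sato, Leclerc, Greco, Szabo, Mbeki, Takahashi.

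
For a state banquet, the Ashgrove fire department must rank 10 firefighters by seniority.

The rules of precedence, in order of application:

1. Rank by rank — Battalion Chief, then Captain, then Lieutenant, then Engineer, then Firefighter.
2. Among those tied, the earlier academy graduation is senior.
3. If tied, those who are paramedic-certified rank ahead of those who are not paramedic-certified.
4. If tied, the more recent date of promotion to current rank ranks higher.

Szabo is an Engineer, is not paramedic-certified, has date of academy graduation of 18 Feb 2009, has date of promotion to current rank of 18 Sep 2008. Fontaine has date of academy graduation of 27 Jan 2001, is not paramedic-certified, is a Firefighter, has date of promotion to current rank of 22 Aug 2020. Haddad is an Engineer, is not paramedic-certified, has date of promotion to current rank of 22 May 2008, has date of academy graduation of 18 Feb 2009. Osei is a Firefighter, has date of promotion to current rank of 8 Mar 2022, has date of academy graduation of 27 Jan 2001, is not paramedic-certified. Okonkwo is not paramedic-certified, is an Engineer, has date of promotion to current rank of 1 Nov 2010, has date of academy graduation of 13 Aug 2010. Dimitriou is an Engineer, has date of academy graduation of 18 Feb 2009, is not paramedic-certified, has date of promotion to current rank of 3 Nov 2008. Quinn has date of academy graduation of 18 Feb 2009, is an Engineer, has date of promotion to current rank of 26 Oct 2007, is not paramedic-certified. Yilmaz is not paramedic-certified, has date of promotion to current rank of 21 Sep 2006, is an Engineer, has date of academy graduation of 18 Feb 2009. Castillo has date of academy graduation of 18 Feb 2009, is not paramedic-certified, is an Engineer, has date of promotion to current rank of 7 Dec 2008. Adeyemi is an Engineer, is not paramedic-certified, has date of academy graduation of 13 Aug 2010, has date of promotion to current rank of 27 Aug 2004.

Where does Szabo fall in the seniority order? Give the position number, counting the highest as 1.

3

By rank: Castillo, Dimitriou, Szabo, Haddad, Quinn, Yilmaz, Okonkwo and Adeyemi (Engineer); then Osei and Fontaine (Firefighter).
Among Castillo, Dimitriou, Szabo, Haddad, Quinn, Yilmaz, Okonkwo and Adeyemi, by date of academy graduation (earlier first): Castillo, Dimitriou, Szabo, Haddad, Quinn and Yilmaz (18 Feb 2009) before Okonkwo and Adeyemi (13 Aug 2010).
Castillo, Dimitriou, Szabo, Haddad, Quinn and Yilmaz are each not paramedic-certified, so the next rule applies.
Among Castillo, Dimitriou, Szabo, Haddad, Quinn and Yilmaz, by date of promotion to current rank (later first): Castillo (7 Dec 2008) before Dimitriou (3 Nov 2008) before Szabo (18 Sep 2008) before Haddad (22 May 2008) before Quinn (26 Oct 2007) before Yilmaz (21 Sep 2006).
Okonkwo and Adeyemi are each not paramedic-certified, so the next rule applies.
Among Okonkwo and Adeyemi, by date of promotion to current rank (later first): Okonkwo (1 Nov 2010) before Adeyemi (27 Aug 2004).
Osei and Fontaine both have date of academy graduation 27 Jan 2001, so the next rule applies.
Osei and Fontaine are each not paramedic-certified, so the next rule applies.
Among Osei and Fontaine, by date of promotion to current rank (later first): Osei (8 Mar 2022) before Fontaine (22 Aug 2020).
Order: Castillo, Dimitriou, Szabo, Haddad, Quinn, Yilmaz, Okonkwo, Adeyemi, Osei, Fontaine. So position 3.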